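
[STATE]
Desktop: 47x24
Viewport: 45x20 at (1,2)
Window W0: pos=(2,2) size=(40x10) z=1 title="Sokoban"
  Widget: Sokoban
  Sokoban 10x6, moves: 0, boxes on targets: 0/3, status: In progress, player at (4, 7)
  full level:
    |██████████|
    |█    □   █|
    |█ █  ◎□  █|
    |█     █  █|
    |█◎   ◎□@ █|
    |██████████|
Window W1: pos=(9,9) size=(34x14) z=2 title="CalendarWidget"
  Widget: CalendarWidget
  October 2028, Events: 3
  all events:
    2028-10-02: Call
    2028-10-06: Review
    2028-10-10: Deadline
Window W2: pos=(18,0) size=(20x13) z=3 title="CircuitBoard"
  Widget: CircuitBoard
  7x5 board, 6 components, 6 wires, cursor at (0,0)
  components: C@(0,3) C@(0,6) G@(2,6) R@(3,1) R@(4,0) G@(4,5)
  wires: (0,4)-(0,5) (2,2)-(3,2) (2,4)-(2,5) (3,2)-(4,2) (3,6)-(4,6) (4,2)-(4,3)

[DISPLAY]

 ┏━━━━━━━━━━━━━━━┠──────────────────┨━━━┓    
 ┃ Sokoban       ┃   0 1 2 3 4 5 6  ┃   ┃    
 ┠───────────────┃0  [.]          C ┃───┨    
 ┃██████████     ┃                  ┃   ┃    
 ┃█    □   █     ┃1                 ┃   ┃    
 ┃█ █  ◎□  █     ┃                  ┃   ┃    
 ┃█     █  █     ┃2           ·     ┃   ┃    
 ┃█◎   ◎┏━━━━━━━━┃            │     ┃━━━━┓   
 ┃██████┃ Calenda┃3       R   ·     ┃    ┃   
 ┗━━━━━━┠────────┃            │     ┃────┨   
        ┃        ┗━━━━━━━━━━━━━━━━━━┛    ┃   
        ┃Mo Tu We Th Fr Sa Su            ┃   
        ┃                   1            ┃   
        ┃ 2*  3  4  5  6*  7  8          ┃   
        ┃ 9 10* 11 12 13 14 15           ┃   
        ┃16 17 18 19 20 21 22            ┃   
        ┃23 24 25 26 27 28 29            ┃   
        ┃30 31                           ┃   
        ┃                                ┃   
        ┃                                ┃   


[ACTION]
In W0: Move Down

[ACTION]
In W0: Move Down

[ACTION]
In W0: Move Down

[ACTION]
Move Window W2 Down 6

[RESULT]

 ┏━━━━━━━━━━━━━━━━━━━━━━━━━━━━━━━━━━━━━━┓    
 ┃ Sokoban                              ┃    
 ┠──────────────────────────────────────┨    
 ┃██████████                            ┃    
 ┃█    □   █     ┏━━━━━━━━━━━━━━━━━━┓   ┃    
 ┃█ █  ◎□  █     ┃ CircuitBoard     ┃   ┃    
 ┃█     █  █     ┠──────────────────┨   ┃    
 ┃█◎   ◎┏━━━━━━━━┃   0 1 2 3 4 5 6  ┃━━━━┓   
 ┃██████┃ Calenda┃0  [.]          C ┃    ┃   
 ┗━━━━━━┠────────┃                  ┃────┨   
        ┃        ┃1                 ┃    ┃   
        ┃Mo Tu We┃                  ┃    ┃   
        ┃        ┃2           ·     ┃    ┃   
        ┃ 2*  3  ┃            │     ┃    ┃   
        ┃ 9 10* 1┃3       R   ·     ┃    ┃   
        ┃16 17 18┃            │     ┃    ┃   
        ┃23 24 25┗━━━━━━━━━━━━━━━━━━┛    ┃   
        ┃30 31                           ┃   
        ┃                                ┃   
        ┃                                ┃   


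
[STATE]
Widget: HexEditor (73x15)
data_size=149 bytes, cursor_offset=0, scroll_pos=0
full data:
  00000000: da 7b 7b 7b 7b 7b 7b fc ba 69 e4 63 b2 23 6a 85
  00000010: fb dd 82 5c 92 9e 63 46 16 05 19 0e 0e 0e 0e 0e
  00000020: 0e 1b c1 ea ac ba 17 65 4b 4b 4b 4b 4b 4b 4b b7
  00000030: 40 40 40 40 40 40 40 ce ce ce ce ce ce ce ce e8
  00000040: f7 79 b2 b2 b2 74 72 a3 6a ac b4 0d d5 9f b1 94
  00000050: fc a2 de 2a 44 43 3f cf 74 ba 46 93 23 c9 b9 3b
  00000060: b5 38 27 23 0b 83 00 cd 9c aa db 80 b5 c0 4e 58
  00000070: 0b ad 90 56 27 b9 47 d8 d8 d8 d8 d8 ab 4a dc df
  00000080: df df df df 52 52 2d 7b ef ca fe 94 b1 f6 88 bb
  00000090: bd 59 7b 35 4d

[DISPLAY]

00000000  DA 7b 7b 7b 7b 7b 7b fc  ba 69 e4 63 b2 23 6a 85  |.{{{{{{..i.c
00000010  fb dd 82 5c 92 9e 63 46  16 05 19 0e 0e 0e 0e 0e  |...\..cF....
00000020  0e 1b c1 ea ac ba 17 65  4b 4b 4b 4b 4b 4b 4b b7  |.......eKKKK
00000030  40 40 40 40 40 40 40 ce  ce ce ce ce ce ce ce e8  |@@@@@@@.....
00000040  f7 79 b2 b2 b2 74 72 a3  6a ac b4 0d d5 9f b1 94  |.y...tr.j...
00000050  fc a2 de 2a 44 43 3f cf  74 ba 46 93 23 c9 b9 3b  |...*DC?.t.F.
00000060  b5 38 27 23 0b 83 00 cd  9c aa db 80 b5 c0 4e 58  |.8'#........
00000070  0b ad 90 56 27 b9 47 d8  d8 d8 d8 d8 ab 4a dc df  |...V'.G.....
00000080  df df df df 52 52 2d 7b  ef ca fe 94 b1 f6 88 bb  |....RR-{....
00000090  bd 59 7b 35 4d                                    |.Y{5M       
                                                                         
                                                                         
                                                                         
                                                                         
                                                                         


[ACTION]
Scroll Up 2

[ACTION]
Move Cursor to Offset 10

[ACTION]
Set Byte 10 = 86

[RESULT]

00000000  da 7b 7b 7b 7b 7b 7b fc  ba 69 86 63 b2 23 6a 85  |.{{{{{{..i.c
00000010  fb dd 82 5c 92 9e 63 46  16 05 19 0e 0e 0e 0e 0e  |...\..cF....
00000020  0e 1b c1 ea ac ba 17 65  4b 4b 4b 4b 4b 4b 4b b7  |.......eKKKK
00000030  40 40 40 40 40 40 40 ce  ce ce ce ce ce ce ce e8  |@@@@@@@.....
00000040  f7 79 b2 b2 b2 74 72 a3  6a ac b4 0d d5 9f b1 94  |.y...tr.j...
00000050  fc a2 de 2a 44 43 3f cf  74 ba 46 93 23 c9 b9 3b  |...*DC?.t.F.
00000060  b5 38 27 23 0b 83 00 cd  9c aa db 80 b5 c0 4e 58  |.8'#........
00000070  0b ad 90 56 27 b9 47 d8  d8 d8 d8 d8 ab 4a dc df  |...V'.G.....
00000080  df df df df 52 52 2d 7b  ef ca fe 94 b1 f6 88 bb  |....RR-{....
00000090  bd 59 7b 35 4d                                    |.Y{5M       
                                                                         
                                                                         
                                                                         
                                                                         
                                                                         


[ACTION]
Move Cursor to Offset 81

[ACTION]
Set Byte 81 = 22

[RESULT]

00000000  da 7b 7b 7b 7b 7b 7b fc  ba 69 86 63 b2 23 6a 85  |.{{{{{{..i.c
00000010  fb dd 82 5c 92 9e 63 46  16 05 19 0e 0e 0e 0e 0e  |...\..cF....
00000020  0e 1b c1 ea ac ba 17 65  4b 4b 4b 4b 4b 4b 4b b7  |.......eKKKK
00000030  40 40 40 40 40 40 40 ce  ce ce ce ce ce ce ce e8  |@@@@@@@.....
00000040  f7 79 b2 b2 b2 74 72 a3  6a ac b4 0d d5 9f b1 94  |.y...tr.j...
00000050  fc 22 de 2a 44 43 3f cf  74 ba 46 93 23 c9 b9 3b  |.".*DC?.t.F.
00000060  b5 38 27 23 0b 83 00 cd  9c aa db 80 b5 c0 4e 58  |.8'#........
00000070  0b ad 90 56 27 b9 47 d8  d8 d8 d8 d8 ab 4a dc df  |...V'.G.....
00000080  df df df df 52 52 2d 7b  ef ca fe 94 b1 f6 88 bb  |....RR-{....
00000090  bd 59 7b 35 4d                                    |.Y{5M       
                                                                         
                                                                         
                                                                         
                                                                         
                                                                         


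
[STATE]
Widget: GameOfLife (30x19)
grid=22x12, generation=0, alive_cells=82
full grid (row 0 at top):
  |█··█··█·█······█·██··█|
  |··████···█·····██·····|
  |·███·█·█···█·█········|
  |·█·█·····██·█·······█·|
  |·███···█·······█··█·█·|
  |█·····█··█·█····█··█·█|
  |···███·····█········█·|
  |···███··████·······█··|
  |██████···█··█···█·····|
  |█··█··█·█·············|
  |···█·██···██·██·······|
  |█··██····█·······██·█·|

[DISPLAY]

Gen: 0                        
█··█··█·█······█·██··█        
··████···█·····██·····        
·███·█·█···█·█········        
·█·█·····██·█·······█·        
·███···█·······█··█·█·        
█·····█··█·█····█··█·█        
···███·····█········█·        
···███··████·······█··        
██████···█··█···█·····        
█··█··█·█·············        
···█·██···██·██·······        
█··██····█·······██·█·        
                              
                              
                              
                              
                              
                              


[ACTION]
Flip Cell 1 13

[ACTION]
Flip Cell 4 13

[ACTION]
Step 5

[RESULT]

Gen: 5                        
······················        
······················        
·····██···············        
·███·███···········██·        
·███·██·██········██·█        
·██····███·······█···█        
··█····███········███·        
·█··█·█·██·········█··        
·█······█·············        
·······█····█·········        
··█·····██··█·········        
···██····█············        
                              
                              
                              
                              
                              
                              


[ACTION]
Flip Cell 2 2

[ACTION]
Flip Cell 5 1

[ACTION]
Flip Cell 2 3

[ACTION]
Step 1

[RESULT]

Gen: 6                        
······················        
······················        
·█·█·█·█··············        
········█·········███·        
·····█···█········██·█        
··········█······█···█        
·███··█···█·······███·        
·██···············███·        
········██············        
·······█·█············        
···█····██············        
···█····██············        
                              
                              
                              
                              
                              
                              


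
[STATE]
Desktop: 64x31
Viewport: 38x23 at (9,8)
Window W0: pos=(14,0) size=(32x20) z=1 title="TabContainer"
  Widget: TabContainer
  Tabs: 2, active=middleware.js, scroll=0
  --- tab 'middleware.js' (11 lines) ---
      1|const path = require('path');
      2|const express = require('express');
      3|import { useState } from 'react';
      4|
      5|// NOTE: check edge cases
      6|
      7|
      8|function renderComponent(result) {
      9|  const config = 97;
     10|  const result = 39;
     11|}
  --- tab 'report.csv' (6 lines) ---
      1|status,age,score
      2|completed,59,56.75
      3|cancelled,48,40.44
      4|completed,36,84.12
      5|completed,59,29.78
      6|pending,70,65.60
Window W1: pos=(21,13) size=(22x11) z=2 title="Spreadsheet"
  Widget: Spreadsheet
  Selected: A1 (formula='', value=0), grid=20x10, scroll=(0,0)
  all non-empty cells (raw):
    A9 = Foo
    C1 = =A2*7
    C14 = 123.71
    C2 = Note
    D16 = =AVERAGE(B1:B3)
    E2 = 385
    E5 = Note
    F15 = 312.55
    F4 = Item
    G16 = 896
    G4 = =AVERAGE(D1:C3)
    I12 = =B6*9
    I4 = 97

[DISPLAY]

     ┃                              ┃ 
     ┃// NOTE: check edge cases     ┃ 
     ┃                              ┃ 
     ┃                              ┃ 
     ┃function renderComponent(resul┃ 
     ┃  cons┏━━━━━━━━━━━━━━━━━━━━┓  ┃ 
     ┃  cons┃ Spreadsheet        ┃  ┃ 
     ┃}     ┠────────────────────┨  ┃ 
     ┃      ┃A1:                 ┃  ┃ 
     ┃      ┃       A       B    ┃  ┃ 
     ┃      ┃--------------------┃  ┃ 
     ┗━━━━━━┃  1      [0]       0┃━━┛ 
            ┃  2        0       0┃    
            ┃  3        0       0┃    
            ┃  4        0       0┃    
            ┗━━━━━━━━━━━━━━━━━━━━┛    
                                      
                                      
                                      
                                      
                                      
                                      
                                      


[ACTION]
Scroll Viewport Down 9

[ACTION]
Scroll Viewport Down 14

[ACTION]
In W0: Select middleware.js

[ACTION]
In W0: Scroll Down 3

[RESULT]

     ┃                              ┃ 
     ┃function renderComponent(resul┃ 
     ┃  const config = 97;          ┃ 
     ┃  const result = 39;          ┃ 
     ┃}                             ┃ 
     ┃      ┏━━━━━━━━━━━━━━━━━━━━┓  ┃ 
     ┃      ┃ Spreadsheet        ┃  ┃ 
     ┃      ┠────────────────────┨  ┃ 
     ┃      ┃A1:                 ┃  ┃ 
     ┃      ┃       A       B    ┃  ┃ 
     ┃      ┃--------------------┃  ┃ 
     ┗━━━━━━┃  1      [0]       0┃━━┛ 
            ┃  2        0       0┃    
            ┃  3        0       0┃    
            ┃  4        0       0┃    
            ┗━━━━━━━━━━━━━━━━━━━━┛    
                                      
                                      
                                      
                                      
                                      
                                      
                                      


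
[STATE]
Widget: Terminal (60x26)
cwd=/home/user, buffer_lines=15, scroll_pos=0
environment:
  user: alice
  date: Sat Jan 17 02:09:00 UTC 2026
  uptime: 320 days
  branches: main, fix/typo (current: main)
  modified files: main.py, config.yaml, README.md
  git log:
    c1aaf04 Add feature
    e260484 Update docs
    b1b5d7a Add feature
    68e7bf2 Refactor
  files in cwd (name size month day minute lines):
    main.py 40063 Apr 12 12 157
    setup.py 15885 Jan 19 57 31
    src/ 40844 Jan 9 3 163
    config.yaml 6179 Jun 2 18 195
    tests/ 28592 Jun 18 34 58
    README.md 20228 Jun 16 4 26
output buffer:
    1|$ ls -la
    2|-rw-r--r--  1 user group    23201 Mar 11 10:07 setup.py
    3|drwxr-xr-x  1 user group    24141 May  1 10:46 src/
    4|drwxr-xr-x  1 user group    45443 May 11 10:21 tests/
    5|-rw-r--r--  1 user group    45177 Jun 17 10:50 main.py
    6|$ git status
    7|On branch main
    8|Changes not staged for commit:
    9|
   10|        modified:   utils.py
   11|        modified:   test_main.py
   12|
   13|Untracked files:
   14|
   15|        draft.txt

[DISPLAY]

$ ls -la                                                    
-rw-r--r--  1 user group    23201 Mar 11 10:07 setup.py     
drwxr-xr-x  1 user group    24141 May  1 10:46 src/         
drwxr-xr-x  1 user group    45443 May 11 10:21 tests/       
-rw-r--r--  1 user group    45177 Jun 17 10:50 main.py      
$ git status                                                
On branch main                                              
Changes not staged for commit:                              
                                                            
        modified:   utils.py                                
        modified:   test_main.py                            
                                                            
Untracked files:                                            
                                                            
        draft.txt                                           
$ █                                                         
                                                            
                                                            
                                                            
                                                            
                                                            
                                                            
                                                            
                                                            
                                                            
                                                            


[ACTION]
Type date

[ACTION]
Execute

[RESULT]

$ ls -la                                                    
-rw-r--r--  1 user group    23201 Mar 11 10:07 setup.py     
drwxr-xr-x  1 user group    24141 May  1 10:46 src/         
drwxr-xr-x  1 user group    45443 May 11 10:21 tests/       
-rw-r--r--  1 user group    45177 Jun 17 10:50 main.py      
$ git status                                                
On branch main                                              
Changes not staged for commit:                              
                                                            
        modified:   utils.py                                
        modified:   test_main.py                            
                                                            
Untracked files:                                            
                                                            
        draft.txt                                           
$ date                                                      
Sat Jan 17 02:09:00 UTC 2026                                
$ █                                                         
                                                            
                                                            
                                                            
                                                            
                                                            
                                                            
                                                            
                                                            


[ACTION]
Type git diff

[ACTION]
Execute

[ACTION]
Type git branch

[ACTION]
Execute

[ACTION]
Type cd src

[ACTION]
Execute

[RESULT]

-rw-r--r--  1 user group    45177 Jun 17 10:50 main.py      
$ git status                                                
On branch main                                              
Changes not staged for commit:                              
                                                            
        modified:   utils.py                                
        modified:   test_main.py                            
                                                            
Untracked files:                                            
                                                            
        draft.txt                                           
$ date                                                      
Sat Jan 17 02:09:00 UTC 2026                                
$ git diff                                                  
diff --git a/main.py b/main.py                              
--- a/main.py                                               
+++ b/main.py                                               
@@ -1,3 +1,4 @@                                             
+# updated                                                  
 import sys                                                 
$ git branch                                                
* main                                                      
  fix/typo                                                  
$ cd src                                                    
                                                            
$ █                                                         


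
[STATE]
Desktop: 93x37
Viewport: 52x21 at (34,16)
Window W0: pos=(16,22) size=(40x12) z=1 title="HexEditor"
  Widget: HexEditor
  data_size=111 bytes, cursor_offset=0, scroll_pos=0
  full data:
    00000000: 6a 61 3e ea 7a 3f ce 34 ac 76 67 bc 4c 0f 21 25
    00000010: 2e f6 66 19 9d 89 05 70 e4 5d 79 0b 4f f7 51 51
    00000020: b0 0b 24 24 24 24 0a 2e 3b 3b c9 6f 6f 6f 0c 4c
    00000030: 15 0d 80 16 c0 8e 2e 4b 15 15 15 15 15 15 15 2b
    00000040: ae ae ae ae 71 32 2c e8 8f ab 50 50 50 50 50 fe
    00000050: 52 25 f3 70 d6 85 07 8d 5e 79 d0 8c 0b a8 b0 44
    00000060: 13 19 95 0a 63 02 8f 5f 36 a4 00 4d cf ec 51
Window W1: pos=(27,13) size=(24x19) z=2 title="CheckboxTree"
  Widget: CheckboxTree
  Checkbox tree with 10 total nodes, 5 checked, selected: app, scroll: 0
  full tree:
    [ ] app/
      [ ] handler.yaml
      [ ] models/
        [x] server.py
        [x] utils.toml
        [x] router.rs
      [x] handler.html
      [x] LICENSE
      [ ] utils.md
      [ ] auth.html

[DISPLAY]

pp/             ┃                                   
 handler.yaml   ┃                                   
 models/        ┃                                   
x] server.py    ┃                                   
x] utils.toml   ┃                                   
x] router.rs    ┃                                   
 handler.html   ┃━━━━┓                              
 LICENSE        ┃    ┃                              
 utils.md       ┃────┨                              
 auth.html      ┃ ac ┃                              
                ┃ e4 ┃                              
                ┃ 3b ┃                              
                ┃ 15 ┃                              
                ┃ 8f ┃                              
                ┃ 5e ┃                              
━━━━━━━━━━━━━━━━┛ 36 ┃                              
                     ┃                              
━━━━━━━━━━━━━━━━━━━━━┛                              
                                                    
                                                    
                                                    


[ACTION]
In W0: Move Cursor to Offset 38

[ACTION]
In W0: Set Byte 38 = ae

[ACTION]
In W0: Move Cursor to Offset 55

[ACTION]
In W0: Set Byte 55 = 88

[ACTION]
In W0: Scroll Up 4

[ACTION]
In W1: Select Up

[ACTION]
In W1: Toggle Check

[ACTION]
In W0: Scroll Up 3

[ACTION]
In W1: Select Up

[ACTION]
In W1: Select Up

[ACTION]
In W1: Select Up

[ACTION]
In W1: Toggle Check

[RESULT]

pp/             ┃                                   
 handler.yaml   ┃                                   
 models/        ┃                                   
 ] server.py    ┃                                   
 ] utils.toml   ┃                                   
 ] router.rs    ┃                                   
 handler.html   ┃━━━━┓                              
 LICENSE        ┃    ┃                              
 utils.md       ┃────┨                              
 auth.html      ┃ ac ┃                              
                ┃ e4 ┃                              
                ┃ 3b ┃                              
                ┃ 15 ┃                              
                ┃ 8f ┃                              
                ┃ 5e ┃                              
━━━━━━━━━━━━━━━━┛ 36 ┃                              
                     ┃                              
━━━━━━━━━━━━━━━━━━━━━┛                              
                                                    
                                                    
                                                    


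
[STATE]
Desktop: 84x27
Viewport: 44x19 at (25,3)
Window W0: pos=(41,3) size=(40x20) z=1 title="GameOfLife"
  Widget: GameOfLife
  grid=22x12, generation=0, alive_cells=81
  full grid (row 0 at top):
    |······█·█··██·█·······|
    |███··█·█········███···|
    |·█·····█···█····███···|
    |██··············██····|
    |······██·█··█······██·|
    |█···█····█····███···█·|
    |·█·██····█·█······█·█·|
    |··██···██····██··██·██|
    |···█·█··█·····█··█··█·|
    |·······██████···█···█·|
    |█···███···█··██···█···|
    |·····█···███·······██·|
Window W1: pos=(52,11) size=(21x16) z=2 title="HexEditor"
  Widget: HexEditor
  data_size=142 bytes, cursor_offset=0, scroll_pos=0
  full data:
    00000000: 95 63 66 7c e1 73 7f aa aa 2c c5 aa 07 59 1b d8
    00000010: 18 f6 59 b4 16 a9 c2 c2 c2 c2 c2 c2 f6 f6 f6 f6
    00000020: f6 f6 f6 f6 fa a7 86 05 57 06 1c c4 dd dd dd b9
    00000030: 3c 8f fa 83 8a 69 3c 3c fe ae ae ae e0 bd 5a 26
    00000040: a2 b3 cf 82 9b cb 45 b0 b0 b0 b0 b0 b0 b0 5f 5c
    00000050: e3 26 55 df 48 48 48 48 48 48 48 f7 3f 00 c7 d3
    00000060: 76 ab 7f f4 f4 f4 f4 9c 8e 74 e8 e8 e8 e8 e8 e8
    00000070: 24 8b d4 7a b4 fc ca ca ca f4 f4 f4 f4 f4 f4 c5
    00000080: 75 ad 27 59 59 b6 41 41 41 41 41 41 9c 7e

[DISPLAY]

                ┏━━━━━━━━━━━━━━━━━━━━━━━━━━━
                ┃ GameOfLife                
                ┠───────────────────────────
                ┃Gen: 0                     
                ┃······█·█··██·█·······     
                ┃███··█·█········███···     
                ┃·█·····█···█····███···     
                ┃██··············██····     
                ┃······██·█┏━━━━━━━━━━━━━━━━
                ┃█···█····█┃ HexEditor      
                ┃·█·██····█┠────────────────
                ┃··██···██·┃00000000  95 63 
                ┃···█·█··█·┃00000010  18 f6 
                ┃·······███┃00000020  f6 f6 
                ┃█···███···┃00000030  3c 8f 
                ┃·····█···█┃00000040  a2 b3 
                ┃          ┃00000050  e3 26 
                ┃          ┃00000060  76 ab 
                ┃          ┃00000070  24 8b 


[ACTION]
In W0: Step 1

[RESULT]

                ┏━━━━━━━━━━━━━━━━━━━━━━━━━━━
                ┃ GameOfLife                
                ┠───────────────────────────
                ┃Gen: 1                     
                ┃·█····██·········█····     
                ┃███····██··██··██·█···     
                ┃······█········█······     
                ┃██····███·······█··█··     
                ┃██······█·┏━━━━━━━━━━━━━━━━
                ┃···███···█┃ HexEditor      
                ┃·█··█····█┠────────────────
                ┃·······███┃00000000  95 63 
                ┃··███·█···┃00000010  18 f6 
                ┃·······██·┃00000020  f6 f6 
                ┃····████··┃00000030  3c 8f 
                ┃····███··█┃00000040  a2 b3 
                ┃          ┃00000050  e3 26 
                ┃          ┃00000060  76 ab 
                ┃          ┃00000070  24 8b 


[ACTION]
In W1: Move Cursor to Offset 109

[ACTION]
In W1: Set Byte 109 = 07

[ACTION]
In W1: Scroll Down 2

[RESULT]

                ┏━━━━━━━━━━━━━━━━━━━━━━━━━━━
                ┃ GameOfLife                
                ┠───────────────────────────
                ┃Gen: 1                     
                ┃·█····██·········█····     
                ┃███····██··██··██·█···     
                ┃······█········█······     
                ┃██····███·······█··█··     
                ┃██······█·┏━━━━━━━━━━━━━━━━
                ┃···███···█┃ HexEditor      
                ┃·█··█····█┠────────────────
                ┃·······███┃00000020  f6 f6 
                ┃··███·█···┃00000030  3c 8f 
                ┃·······██·┃00000040  a2 b3 
                ┃····████··┃00000050  e3 26 
                ┃····███··█┃00000060  76 ab 
                ┃          ┃00000070  24 8b 
                ┃          ┃00000080  75 ad 
                ┃          ┃                


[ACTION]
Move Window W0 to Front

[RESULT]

                ┏━━━━━━━━━━━━━━━━━━━━━━━━━━━
                ┃ GameOfLife                
                ┠───────────────────────────
                ┃Gen: 1                     
                ┃·█····██·········█····     
                ┃███····██··██··██·█···     
                ┃······█········█······     
                ┃██····███·······█··█··     
                ┃██······█········█·██·     
                ┃···███···█·····█····██     
                ┃·█··█····██··█··█·█·█·     
                ┃·······███···██··██·██     
                ┃··███·█···███·█████·█·     
                ┃·······██·███·██·█·█··     
                ┃····████·····█······█·     
                ┃····███··███·······█··     
                ┃                           
                ┃                           
                ┃                           


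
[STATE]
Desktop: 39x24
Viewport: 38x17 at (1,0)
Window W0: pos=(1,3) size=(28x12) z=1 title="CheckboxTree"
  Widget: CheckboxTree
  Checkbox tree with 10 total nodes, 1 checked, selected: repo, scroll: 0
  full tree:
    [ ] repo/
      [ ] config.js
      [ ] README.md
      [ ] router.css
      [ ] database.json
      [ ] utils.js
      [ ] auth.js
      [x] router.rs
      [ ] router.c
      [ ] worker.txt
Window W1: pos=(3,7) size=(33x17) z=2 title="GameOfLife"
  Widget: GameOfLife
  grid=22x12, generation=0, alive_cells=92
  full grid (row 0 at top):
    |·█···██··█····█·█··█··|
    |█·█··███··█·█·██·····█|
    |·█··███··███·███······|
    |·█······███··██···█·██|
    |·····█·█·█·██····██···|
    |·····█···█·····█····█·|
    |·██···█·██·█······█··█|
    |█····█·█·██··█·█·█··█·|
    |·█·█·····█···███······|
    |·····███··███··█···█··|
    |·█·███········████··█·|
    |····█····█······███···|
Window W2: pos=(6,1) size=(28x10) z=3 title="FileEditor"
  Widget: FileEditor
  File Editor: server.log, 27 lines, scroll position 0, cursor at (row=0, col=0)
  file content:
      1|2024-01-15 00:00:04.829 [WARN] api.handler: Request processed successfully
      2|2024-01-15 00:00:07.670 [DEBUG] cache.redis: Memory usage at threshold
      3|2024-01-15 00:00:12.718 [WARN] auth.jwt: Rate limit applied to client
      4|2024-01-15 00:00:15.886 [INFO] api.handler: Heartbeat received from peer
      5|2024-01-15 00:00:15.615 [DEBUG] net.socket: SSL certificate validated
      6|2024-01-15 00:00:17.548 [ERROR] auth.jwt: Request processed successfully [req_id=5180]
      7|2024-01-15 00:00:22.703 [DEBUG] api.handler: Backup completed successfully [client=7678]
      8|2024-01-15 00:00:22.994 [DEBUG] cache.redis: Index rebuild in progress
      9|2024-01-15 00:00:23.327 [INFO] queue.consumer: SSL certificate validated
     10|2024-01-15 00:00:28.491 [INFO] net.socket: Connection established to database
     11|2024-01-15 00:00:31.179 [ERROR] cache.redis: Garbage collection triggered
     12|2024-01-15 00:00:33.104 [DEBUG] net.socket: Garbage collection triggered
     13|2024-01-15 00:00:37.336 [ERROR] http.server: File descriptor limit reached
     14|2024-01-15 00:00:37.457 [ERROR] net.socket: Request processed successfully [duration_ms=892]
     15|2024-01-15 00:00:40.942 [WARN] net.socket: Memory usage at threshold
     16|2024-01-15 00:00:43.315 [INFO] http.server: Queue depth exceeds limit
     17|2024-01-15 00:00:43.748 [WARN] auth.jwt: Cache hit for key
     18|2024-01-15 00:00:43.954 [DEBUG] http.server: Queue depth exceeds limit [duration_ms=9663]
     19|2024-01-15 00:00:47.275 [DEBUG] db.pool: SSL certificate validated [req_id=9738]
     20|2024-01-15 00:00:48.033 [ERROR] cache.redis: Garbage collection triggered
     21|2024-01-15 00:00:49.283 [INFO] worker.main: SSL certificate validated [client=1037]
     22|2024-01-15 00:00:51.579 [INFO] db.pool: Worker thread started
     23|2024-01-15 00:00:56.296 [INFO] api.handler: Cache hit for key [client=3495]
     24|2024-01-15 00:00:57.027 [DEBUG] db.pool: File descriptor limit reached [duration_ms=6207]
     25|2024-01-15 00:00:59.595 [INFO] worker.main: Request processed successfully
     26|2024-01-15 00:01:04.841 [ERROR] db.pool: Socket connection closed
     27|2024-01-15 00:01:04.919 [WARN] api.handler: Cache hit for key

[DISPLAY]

                                      
     ┏━━━━━━━━━━━━━━━━━━━━━━━━━━┓     
     ┃ FileEditor               ┃     
┏━━━━┠──────────────────────────┨     
┃ Che┃█024-01-15 00:00:04.829 [▲┃     
┠────┃2024-01-15 00:00:07.670 [█┃     
┃>[-]┃2024-01-15 00:00:12.718 [░┃     
┃ ┏━━┃2024-01-15 00:00:15.886 [░┃━┓   
┃ ┃ G┃2024-01-15 00:00:15.615 [░┃ ┃   
┃ ┠──┃2024-01-15 00:00:17.548 [▼┃─┨   
┃ ┃Ge┗━━━━━━━━━━━━━━━━━━━━━━━━━━┛ ┃   
┃ ┃·█···██··█····█·█··█··         ┃   
┃ ┃█·█··███··█·█·██·····█         ┃   
┃ ┃·█··███··███·███······         ┃   
┗━┃·█······███··██···█·██         ┃   
  ┃·····█·█·█·██····██···         ┃   
  ┃·····█···█·····█····█·         ┃   


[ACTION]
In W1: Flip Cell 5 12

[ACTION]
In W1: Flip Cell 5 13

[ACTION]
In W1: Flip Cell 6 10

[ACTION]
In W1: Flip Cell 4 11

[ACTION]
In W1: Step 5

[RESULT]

                                      
     ┏━━━━━━━━━━━━━━━━━━━━━━━━━━┓     
     ┃ FileEditor               ┃     
┏━━━━┠──────────────────────────┨     
┃ Che┃█024-01-15 00:00:04.829 [▲┃     
┠────┃2024-01-15 00:00:07.670 [█┃     
┃>[-]┃2024-01-15 00:00:12.718 [░┃     
┃ ┏━━┃2024-01-15 00:00:15.886 [░┃━┓   
┃ ┃ G┃2024-01-15 00:00:15.615 [░┃ ┃   
┃ ┠──┃2024-01-15 00:00:17.548 [▼┃─┨   
┃ ┃Ge┗━━━━━━━━━━━━━━━━━━━━━━━━━━┛ ┃   
┃ ┃·█·█····█·········█···         ┃   
┃ ┃█······█·█·······███··         ┃   
┃ ┃█··············██···█·         ┃   
┗━┃··██·····█··█··██·█···         ┃   
  ┃··██·█···███·····█····         ┃   
  ┃·······██·████·█···█·█         ┃   


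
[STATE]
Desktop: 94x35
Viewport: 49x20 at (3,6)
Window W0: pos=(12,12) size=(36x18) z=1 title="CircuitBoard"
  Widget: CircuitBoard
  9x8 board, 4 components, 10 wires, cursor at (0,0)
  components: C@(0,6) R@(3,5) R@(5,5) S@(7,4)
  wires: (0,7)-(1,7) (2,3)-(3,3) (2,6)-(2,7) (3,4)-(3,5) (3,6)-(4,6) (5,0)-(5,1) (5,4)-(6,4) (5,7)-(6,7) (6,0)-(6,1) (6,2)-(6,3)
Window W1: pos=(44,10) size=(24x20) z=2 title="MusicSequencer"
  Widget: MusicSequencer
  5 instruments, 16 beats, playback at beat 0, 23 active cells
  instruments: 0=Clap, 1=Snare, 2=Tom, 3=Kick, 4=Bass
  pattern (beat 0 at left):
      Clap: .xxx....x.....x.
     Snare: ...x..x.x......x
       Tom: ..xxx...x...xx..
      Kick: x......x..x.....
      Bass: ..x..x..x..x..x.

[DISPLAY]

                                                 
                                                 
                                                 
                                                 
                                         ┏━━━━━━━
                                         ┃ MusicS
         ┏━━━━━━━━━━━━━━━━━━━━━━━━━━━━━━━┠───────
         ┃ CircuitBoard                  ┃      ▼
         ┠───────────────────────────────┃  Clap·
         ┃   0 1 2 3 4 5 6 7 8           ┃ Snare·
         ┃0  [.]                      C  ┃   Tom·
         ┃                               ┃  Kick█
         ┃1                              ┃  Bass·
         ┃                               ┃       
         ┃2               ·           · ─┃       
         ┃                │              ┃       
         ┃3               ·   · ─ R   ·  ┃       
         ┃                            │  ┃       
         ┃4                           ·  ┃       
         ┃                               ┃       


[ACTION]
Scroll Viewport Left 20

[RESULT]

                                                 
                                                 
                                                 
                                                 
                                            ┏━━━━
                                            ┃ Mus
            ┏━━━━━━━━━━━━━━━━━━━━━━━━━━━━━━━┠────
            ┃ CircuitBoard                  ┃    
            ┠───────────────────────────────┃  Cl
            ┃   0 1 2 3 4 5 6 7 8           ┃ Sna
            ┃0  [.]                      C  ┃   T
            ┃                               ┃  Ki
            ┃1                              ┃  Ba
            ┃                               ┃    
            ┃2               ·           · ─┃    
            ┃                │              ┃    
            ┃3               ·   · ─ R   ·  ┃    
            ┃                            │  ┃    
            ┃4                           ·  ┃    
            ┃                               ┃    


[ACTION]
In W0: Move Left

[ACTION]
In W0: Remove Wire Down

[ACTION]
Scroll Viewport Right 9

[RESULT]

                                                 
                                                 
                                                 
                                                 
                                   ┏━━━━━━━━━━━━━
                                   ┃ MusicSequenc
   ┏━━━━━━━━━━━━━━━━━━━━━━━━━━━━━━━┠─────────────
   ┃ CircuitBoard                  ┃      ▼123456
   ┠───────────────────────────────┃  Clap·███···
   ┃   0 1 2 3 4 5 6 7 8           ┃ Snare···█··█
   ┃0  [.]                      C  ┃   Tom··███··
   ┃                               ┃  Kick█······
   ┃1                              ┃  Bass··█··█·
   ┃                               ┃             
   ┃2               ·           · ─┃             
   ┃                │              ┃             
   ┃3               ·   · ─ R   ·  ┃             
   ┃                            │  ┃             
   ┃4                           ·  ┃             
   ┃                               ┃             
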